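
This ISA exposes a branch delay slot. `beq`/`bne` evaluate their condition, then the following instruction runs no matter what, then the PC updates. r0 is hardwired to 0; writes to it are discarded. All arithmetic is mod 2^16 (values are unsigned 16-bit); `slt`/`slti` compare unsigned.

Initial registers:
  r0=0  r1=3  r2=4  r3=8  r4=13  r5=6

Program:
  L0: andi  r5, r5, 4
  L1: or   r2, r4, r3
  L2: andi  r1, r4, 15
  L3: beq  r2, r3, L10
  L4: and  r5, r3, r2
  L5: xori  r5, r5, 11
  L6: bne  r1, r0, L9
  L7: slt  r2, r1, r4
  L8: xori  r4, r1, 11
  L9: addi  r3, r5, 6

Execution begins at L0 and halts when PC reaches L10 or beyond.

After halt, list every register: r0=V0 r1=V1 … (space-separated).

r0=0 r1=13 r2=0 r3=9 r4=13 r5=3

#0 andi  r5, r5, 4 ; 0/3/4/8/13/4
#1 or   r2, r4, r3 ; 0/3/13/8/13/4
#2 andi  r1, r4, 15 ; 0/13/13/8/13/4
#3 beq  r2, r3, L10 ; 0/13/13/8/13/4 ; →fallthru
#4 and  r5, r3, r2 ; 0/13/13/8/13/8
#5 xori  r5, r5, 11 ; 0/13/13/8/13/3
#6 bne  r1, r0, L9 ; 0/13/13/8/13/3 ; →target
#7 slt  r2, r1, r4 ; 0/13/0/8/13/3
#9 addi  r3, r5, 6 ; 0/13/0/9/13/3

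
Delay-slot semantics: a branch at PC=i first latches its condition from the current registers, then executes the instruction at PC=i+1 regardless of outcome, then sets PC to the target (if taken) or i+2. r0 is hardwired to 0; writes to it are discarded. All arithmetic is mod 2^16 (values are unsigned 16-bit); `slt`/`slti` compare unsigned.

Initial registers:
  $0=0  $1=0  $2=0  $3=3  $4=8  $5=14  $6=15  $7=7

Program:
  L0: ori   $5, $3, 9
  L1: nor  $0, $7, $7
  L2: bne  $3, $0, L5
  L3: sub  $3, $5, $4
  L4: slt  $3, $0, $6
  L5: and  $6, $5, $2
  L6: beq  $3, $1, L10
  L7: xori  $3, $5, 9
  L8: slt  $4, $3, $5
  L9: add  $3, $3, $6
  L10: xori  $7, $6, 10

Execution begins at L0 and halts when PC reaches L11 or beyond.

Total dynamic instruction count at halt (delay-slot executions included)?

10

[0] ori   $5, $3, 9  →  {$0:0, $1:0, $2:0, $3:3, $4:8, $5:11, $6:15, $7:7}
[1] nor  $0, $7, $7  →  {$0:0, $1:0, $2:0, $3:3, $4:8, $5:11, $6:15, $7:7}
[2] bne  $3, $0, L5  →  {$0:0, $1:0, $2:0, $3:3, $4:8, $5:11, $6:15, $7:7}  ⟨branch taken⟩
[3] sub  $3, $5, $4  →  {$0:0, $1:0, $2:0, $3:3, $4:8, $5:11, $6:15, $7:7}
[5] and  $6, $5, $2  →  {$0:0, $1:0, $2:0, $3:3, $4:8, $5:11, $6:0, $7:7}
[6] beq  $3, $1, L10  →  {$0:0, $1:0, $2:0, $3:3, $4:8, $5:11, $6:0, $7:7}  ⟨branch fallthrough⟩
[7] xori  $3, $5, 9  →  {$0:0, $1:0, $2:0, $3:2, $4:8, $5:11, $6:0, $7:7}
[8] slt  $4, $3, $5  →  {$0:0, $1:0, $2:0, $3:2, $4:1, $5:11, $6:0, $7:7}
[9] add  $3, $3, $6  →  {$0:0, $1:0, $2:0, $3:2, $4:1, $5:11, $6:0, $7:7}
[10] xori  $7, $6, 10  →  {$0:0, $1:0, $2:0, $3:2, $4:1, $5:11, $6:0, $7:10}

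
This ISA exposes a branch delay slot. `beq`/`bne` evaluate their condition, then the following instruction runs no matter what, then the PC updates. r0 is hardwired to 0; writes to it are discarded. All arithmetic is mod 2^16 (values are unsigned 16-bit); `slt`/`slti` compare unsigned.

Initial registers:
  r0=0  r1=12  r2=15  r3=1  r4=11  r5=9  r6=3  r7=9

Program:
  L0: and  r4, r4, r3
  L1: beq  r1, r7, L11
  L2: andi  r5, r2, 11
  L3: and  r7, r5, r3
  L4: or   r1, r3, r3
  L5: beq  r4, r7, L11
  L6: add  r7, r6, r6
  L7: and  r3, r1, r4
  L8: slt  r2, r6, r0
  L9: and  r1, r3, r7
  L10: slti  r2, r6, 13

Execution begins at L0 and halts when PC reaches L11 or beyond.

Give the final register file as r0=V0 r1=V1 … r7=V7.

r0=0 r1=1 r2=15 r3=1 r4=1 r5=11 r6=3 r7=6

#0 and  r4, r4, r3 ; 0/12/15/1/1/9/3/9
#1 beq  r1, r7, L11 ; 0/12/15/1/1/9/3/9 ; →fallthru
#2 andi  r5, r2, 11 ; 0/12/15/1/1/11/3/9
#3 and  r7, r5, r3 ; 0/12/15/1/1/11/3/1
#4 or   r1, r3, r3 ; 0/1/15/1/1/11/3/1
#5 beq  r4, r7, L11 ; 0/1/15/1/1/11/3/1 ; →target
#6 add  r7, r6, r6 ; 0/1/15/1/1/11/3/6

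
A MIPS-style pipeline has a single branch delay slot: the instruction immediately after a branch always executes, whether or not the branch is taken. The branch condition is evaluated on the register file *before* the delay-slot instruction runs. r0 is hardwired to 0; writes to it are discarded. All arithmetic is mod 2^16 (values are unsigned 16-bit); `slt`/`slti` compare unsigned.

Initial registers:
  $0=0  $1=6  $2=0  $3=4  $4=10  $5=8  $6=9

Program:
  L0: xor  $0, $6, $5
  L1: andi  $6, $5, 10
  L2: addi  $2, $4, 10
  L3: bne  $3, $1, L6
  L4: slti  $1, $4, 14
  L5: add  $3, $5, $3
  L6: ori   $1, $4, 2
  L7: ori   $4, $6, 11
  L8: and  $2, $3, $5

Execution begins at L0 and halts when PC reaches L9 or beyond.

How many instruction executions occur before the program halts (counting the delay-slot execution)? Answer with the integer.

8

PC=0  xor  $0, $6, $5        | $0=0 $1=6 $2=0 $3=4 $4=10 $5=8 $6=9
PC=1  andi  $6, $5, 10       | $0=0 $1=6 $2=0 $3=4 $4=10 $5=8 $6=8
PC=2  addi  $2, $4, 10       | $0=0 $1=6 $2=20 $3=4 $4=10 $5=8 $6=8
PC=3  bne  $3, $1, L6        | $0=0 $1=6 $2=20 $3=4 $4=10 $5=8 $6=8  [TAKEN]
PC=4  slti  $1, $4, 14       | $0=0 $1=1 $2=20 $3=4 $4=10 $5=8 $6=8
PC=6  ori   $1, $4, 2        | $0=0 $1=10 $2=20 $3=4 $4=10 $5=8 $6=8
PC=7  ori   $4, $6, 11       | $0=0 $1=10 $2=20 $3=4 $4=11 $5=8 $6=8
PC=8  and  $2, $3, $5        | $0=0 $1=10 $2=0 $3=4 $4=11 $5=8 $6=8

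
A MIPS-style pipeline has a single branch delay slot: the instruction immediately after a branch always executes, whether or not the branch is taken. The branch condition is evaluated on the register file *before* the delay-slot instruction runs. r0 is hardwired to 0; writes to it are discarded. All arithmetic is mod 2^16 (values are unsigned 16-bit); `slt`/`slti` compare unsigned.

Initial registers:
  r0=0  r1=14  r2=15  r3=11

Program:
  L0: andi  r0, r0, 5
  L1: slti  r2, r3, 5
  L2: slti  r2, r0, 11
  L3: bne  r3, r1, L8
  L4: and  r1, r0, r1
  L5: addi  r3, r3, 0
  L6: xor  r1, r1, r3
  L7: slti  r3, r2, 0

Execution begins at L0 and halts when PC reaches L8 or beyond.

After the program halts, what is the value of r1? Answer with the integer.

0

PC=0  andi  r0, r0, 5        | r0=0 r1=14 r2=15 r3=11
PC=1  slti  r2, r3, 5        | r0=0 r1=14 r2=0 r3=11
PC=2  slti  r2, r0, 11       | r0=0 r1=14 r2=1 r3=11
PC=3  bne  r3, r1, L8        | r0=0 r1=14 r2=1 r3=11  [TAKEN]
PC=4  and  r1, r0, r1        | r0=0 r1=0 r2=1 r3=11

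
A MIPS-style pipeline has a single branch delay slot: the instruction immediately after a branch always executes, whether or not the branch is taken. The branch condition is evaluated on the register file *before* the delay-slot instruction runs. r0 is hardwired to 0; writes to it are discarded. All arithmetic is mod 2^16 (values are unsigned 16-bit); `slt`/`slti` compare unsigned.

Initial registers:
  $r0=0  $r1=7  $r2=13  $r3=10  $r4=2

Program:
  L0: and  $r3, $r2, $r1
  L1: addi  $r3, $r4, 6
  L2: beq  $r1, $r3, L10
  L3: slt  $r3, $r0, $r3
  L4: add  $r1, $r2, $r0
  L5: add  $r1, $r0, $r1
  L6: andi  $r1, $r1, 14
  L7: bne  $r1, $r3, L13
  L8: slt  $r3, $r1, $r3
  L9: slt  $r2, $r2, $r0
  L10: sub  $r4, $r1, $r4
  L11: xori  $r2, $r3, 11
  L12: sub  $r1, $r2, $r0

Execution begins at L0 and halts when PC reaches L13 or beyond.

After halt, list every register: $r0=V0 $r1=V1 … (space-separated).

  step pc=0: and  $r3, $r2, $r1  regs=(0,7,13,5,2)
  step pc=1: addi  $r3, $r4, 6  regs=(0,7,13,8,2)
  step pc=2: beq  $r1, $r3, L10  cond=F  regs=(0,7,13,8,2)
  step pc=3: slt  $r3, $r0, $r3  regs=(0,7,13,1,2)
  step pc=4: add  $r1, $r2, $r0  regs=(0,13,13,1,2)
  step pc=5: add  $r1, $r0, $r1  regs=(0,13,13,1,2)
  step pc=6: andi  $r1, $r1, 14  regs=(0,12,13,1,2)
  step pc=7: bne  $r1, $r3, L13  cond=T  regs=(0,12,13,1,2)
  step pc=8: slt  $r3, $r1, $r3  regs=(0,12,13,0,2)

$r0=0 $r1=12 $r2=13 $r3=0 $r4=2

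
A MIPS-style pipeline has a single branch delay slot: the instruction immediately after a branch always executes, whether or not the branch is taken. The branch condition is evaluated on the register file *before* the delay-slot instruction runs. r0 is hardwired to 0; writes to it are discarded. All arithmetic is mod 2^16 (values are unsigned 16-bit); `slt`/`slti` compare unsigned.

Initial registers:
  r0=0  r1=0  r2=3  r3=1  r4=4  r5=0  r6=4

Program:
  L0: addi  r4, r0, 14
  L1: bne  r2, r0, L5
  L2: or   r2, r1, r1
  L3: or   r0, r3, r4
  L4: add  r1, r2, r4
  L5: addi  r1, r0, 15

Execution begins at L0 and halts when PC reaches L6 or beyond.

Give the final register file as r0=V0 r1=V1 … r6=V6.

r0=0 r1=15 r2=0 r3=1 r4=14 r5=0 r6=4

#0 addi  r4, r0, 14 ; 0/0/3/1/14/0/4
#1 bne  r2, r0, L5 ; 0/0/3/1/14/0/4 ; →target
#2 or   r2, r1, r1 ; 0/0/0/1/14/0/4
#5 addi  r1, r0, 15 ; 0/15/0/1/14/0/4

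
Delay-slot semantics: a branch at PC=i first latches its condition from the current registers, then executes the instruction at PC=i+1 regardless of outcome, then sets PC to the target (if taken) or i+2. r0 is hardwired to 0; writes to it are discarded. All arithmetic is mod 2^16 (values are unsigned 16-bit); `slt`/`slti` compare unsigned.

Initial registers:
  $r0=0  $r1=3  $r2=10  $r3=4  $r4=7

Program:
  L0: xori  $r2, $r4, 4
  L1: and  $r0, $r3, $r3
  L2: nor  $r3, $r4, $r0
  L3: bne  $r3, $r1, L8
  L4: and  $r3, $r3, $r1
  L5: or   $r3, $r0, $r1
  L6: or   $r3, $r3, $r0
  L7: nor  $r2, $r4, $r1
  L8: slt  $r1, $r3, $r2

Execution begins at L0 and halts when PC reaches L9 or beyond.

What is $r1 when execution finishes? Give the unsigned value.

#0 xori  $r2, $r4, 4 ; 0/3/3/4/7
#1 and  $r0, $r3, $r3 ; 0/3/3/4/7
#2 nor  $r3, $r4, $r0 ; 0/3/3/65528/7
#3 bne  $r3, $r1, L8 ; 0/3/3/65528/7 ; →target
#4 and  $r3, $r3, $r1 ; 0/3/3/0/7
#8 slt  $r1, $r3, $r2 ; 0/1/3/0/7

1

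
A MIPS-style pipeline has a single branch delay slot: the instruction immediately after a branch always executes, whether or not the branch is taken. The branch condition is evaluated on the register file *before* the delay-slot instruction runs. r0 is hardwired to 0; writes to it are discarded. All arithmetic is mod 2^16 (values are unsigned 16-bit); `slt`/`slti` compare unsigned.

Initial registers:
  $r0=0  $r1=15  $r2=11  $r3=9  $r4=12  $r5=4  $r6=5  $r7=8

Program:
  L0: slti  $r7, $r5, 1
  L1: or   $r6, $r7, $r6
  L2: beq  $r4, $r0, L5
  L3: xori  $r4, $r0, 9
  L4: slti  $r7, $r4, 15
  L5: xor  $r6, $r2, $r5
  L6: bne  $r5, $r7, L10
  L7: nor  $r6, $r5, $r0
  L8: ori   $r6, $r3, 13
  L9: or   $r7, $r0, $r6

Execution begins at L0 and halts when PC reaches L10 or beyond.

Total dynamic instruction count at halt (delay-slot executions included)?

8

  step pc=0: slti  $r7, $r5, 1  regs=(0,15,11,9,12,4,5,0)
  step pc=1: or   $r6, $r7, $r6  regs=(0,15,11,9,12,4,5,0)
  step pc=2: beq  $r4, $r0, L5  cond=F  regs=(0,15,11,9,12,4,5,0)
  step pc=3: xori  $r4, $r0, 9  regs=(0,15,11,9,9,4,5,0)
  step pc=4: slti  $r7, $r4, 15  regs=(0,15,11,9,9,4,5,1)
  step pc=5: xor  $r6, $r2, $r5  regs=(0,15,11,9,9,4,15,1)
  step pc=6: bne  $r5, $r7, L10  cond=T  regs=(0,15,11,9,9,4,15,1)
  step pc=7: nor  $r6, $r5, $r0  regs=(0,15,11,9,9,4,65531,1)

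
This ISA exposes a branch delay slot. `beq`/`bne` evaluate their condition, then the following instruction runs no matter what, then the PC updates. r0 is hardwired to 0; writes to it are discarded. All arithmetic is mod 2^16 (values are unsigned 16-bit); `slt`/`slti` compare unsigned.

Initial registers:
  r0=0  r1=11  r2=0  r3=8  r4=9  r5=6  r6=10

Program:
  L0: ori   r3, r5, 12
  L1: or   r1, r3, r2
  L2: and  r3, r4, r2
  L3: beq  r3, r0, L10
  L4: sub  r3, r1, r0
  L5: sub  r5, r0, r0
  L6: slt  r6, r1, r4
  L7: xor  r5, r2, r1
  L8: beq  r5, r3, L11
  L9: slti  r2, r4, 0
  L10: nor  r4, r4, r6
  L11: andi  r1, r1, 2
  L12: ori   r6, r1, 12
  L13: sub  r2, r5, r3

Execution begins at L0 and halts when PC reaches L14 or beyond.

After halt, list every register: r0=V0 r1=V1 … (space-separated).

r0=0 r1=2 r2=65528 r3=14 r4=65524 r5=6 r6=14

  step pc=0: ori   r3, r5, 12  regs=(0,11,0,14,9,6,10)
  step pc=1: or   r1, r3, r2  regs=(0,14,0,14,9,6,10)
  step pc=2: and  r3, r4, r2  regs=(0,14,0,0,9,6,10)
  step pc=3: beq  r3, r0, L10  cond=T  regs=(0,14,0,0,9,6,10)
  step pc=4: sub  r3, r1, r0  regs=(0,14,0,14,9,6,10)
  step pc=10: nor  r4, r4, r6  regs=(0,14,0,14,65524,6,10)
  step pc=11: andi  r1, r1, 2  regs=(0,2,0,14,65524,6,10)
  step pc=12: ori   r6, r1, 12  regs=(0,2,0,14,65524,6,14)
  step pc=13: sub  r2, r5, r3  regs=(0,2,65528,14,65524,6,14)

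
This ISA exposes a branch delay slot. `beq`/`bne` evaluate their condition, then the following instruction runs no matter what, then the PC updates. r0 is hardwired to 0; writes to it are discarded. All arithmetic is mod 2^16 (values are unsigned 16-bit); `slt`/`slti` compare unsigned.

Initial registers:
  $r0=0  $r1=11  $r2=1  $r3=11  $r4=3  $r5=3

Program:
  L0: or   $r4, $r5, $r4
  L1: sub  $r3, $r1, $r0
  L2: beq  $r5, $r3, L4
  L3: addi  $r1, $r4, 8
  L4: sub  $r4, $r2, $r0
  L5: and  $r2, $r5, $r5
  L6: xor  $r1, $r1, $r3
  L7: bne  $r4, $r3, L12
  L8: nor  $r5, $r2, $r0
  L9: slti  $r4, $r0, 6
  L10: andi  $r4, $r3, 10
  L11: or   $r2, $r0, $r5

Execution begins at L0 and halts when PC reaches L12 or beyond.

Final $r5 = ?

65532

PC=0  or   $r4, $r5, $r4     | $r0=0 $r1=11 $r2=1 $r3=11 $r4=3 $r5=3
PC=1  sub  $r3, $r1, $r0     | $r0=0 $r1=11 $r2=1 $r3=11 $r4=3 $r5=3
PC=2  beq  $r5, $r3, L4      | $r0=0 $r1=11 $r2=1 $r3=11 $r4=3 $r5=3  [not taken]
PC=3  addi  $r1, $r4, 8      | $r0=0 $r1=11 $r2=1 $r3=11 $r4=3 $r5=3
PC=4  sub  $r4, $r2, $r0     | $r0=0 $r1=11 $r2=1 $r3=11 $r4=1 $r5=3
PC=5  and  $r2, $r5, $r5     | $r0=0 $r1=11 $r2=3 $r3=11 $r4=1 $r5=3
PC=6  xor  $r1, $r1, $r3     | $r0=0 $r1=0 $r2=3 $r3=11 $r4=1 $r5=3
PC=7  bne  $r4, $r3, L12     | $r0=0 $r1=0 $r2=3 $r3=11 $r4=1 $r5=3  [TAKEN]
PC=8  nor  $r5, $r2, $r0     | $r0=0 $r1=0 $r2=3 $r3=11 $r4=1 $r5=65532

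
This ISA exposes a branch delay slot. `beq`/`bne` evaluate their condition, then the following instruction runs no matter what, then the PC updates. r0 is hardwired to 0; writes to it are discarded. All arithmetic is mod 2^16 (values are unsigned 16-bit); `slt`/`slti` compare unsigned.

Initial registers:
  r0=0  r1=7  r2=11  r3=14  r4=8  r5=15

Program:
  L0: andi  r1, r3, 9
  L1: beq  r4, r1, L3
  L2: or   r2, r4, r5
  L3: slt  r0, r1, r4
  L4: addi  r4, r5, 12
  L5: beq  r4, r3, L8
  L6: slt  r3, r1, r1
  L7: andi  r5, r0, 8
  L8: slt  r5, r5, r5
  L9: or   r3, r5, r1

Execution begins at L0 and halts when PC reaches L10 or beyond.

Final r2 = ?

15

[0] andi  r1, r3, 9  →  {r0:0, r1:8, r2:11, r3:14, r4:8, r5:15}
[1] beq  r4, r1, L3  →  {r0:0, r1:8, r2:11, r3:14, r4:8, r5:15}  ⟨branch taken⟩
[2] or   r2, r4, r5  →  {r0:0, r1:8, r2:15, r3:14, r4:8, r5:15}
[3] slt  r0, r1, r4  →  {r0:0, r1:8, r2:15, r3:14, r4:8, r5:15}
[4] addi  r4, r5, 12  →  {r0:0, r1:8, r2:15, r3:14, r4:27, r5:15}
[5] beq  r4, r3, L8  →  {r0:0, r1:8, r2:15, r3:14, r4:27, r5:15}  ⟨branch fallthrough⟩
[6] slt  r3, r1, r1  →  {r0:0, r1:8, r2:15, r3:0, r4:27, r5:15}
[7] andi  r5, r0, 8  →  {r0:0, r1:8, r2:15, r3:0, r4:27, r5:0}
[8] slt  r5, r5, r5  →  {r0:0, r1:8, r2:15, r3:0, r4:27, r5:0}
[9] or   r3, r5, r1  →  {r0:0, r1:8, r2:15, r3:8, r4:27, r5:0}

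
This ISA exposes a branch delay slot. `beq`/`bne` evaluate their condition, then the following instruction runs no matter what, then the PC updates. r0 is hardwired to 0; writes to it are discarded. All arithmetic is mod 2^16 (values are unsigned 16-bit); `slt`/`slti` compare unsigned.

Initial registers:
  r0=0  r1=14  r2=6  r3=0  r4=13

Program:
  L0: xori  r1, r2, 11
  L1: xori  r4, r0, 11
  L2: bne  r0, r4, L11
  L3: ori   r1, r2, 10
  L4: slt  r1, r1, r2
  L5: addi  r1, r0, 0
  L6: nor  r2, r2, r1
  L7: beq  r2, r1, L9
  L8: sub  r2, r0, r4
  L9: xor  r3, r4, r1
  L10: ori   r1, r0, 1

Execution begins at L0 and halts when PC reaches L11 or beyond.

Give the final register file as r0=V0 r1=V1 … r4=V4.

  step pc=0: xori  r1, r2, 11  regs=(0,13,6,0,13)
  step pc=1: xori  r4, r0, 11  regs=(0,13,6,0,11)
  step pc=2: bne  r0, r4, L11  cond=T  regs=(0,13,6,0,11)
  step pc=3: ori   r1, r2, 10  regs=(0,14,6,0,11)

r0=0 r1=14 r2=6 r3=0 r4=11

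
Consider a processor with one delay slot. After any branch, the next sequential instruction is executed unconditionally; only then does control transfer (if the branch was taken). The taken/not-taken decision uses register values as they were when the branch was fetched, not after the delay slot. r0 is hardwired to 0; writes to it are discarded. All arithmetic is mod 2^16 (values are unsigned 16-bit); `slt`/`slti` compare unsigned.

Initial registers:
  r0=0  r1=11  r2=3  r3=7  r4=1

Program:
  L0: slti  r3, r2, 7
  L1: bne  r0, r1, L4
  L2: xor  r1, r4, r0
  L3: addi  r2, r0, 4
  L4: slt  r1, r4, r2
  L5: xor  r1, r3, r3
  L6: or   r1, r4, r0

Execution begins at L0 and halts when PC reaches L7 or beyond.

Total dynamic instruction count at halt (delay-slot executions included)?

6

PC=0  slti  r3, r2, 7        | r0=0 r1=11 r2=3 r3=1 r4=1
PC=1  bne  r0, r1, L4        | r0=0 r1=11 r2=3 r3=1 r4=1  [TAKEN]
PC=2  xor  r1, r4, r0        | r0=0 r1=1 r2=3 r3=1 r4=1
PC=4  slt  r1, r4, r2        | r0=0 r1=1 r2=3 r3=1 r4=1
PC=5  xor  r1, r3, r3        | r0=0 r1=0 r2=3 r3=1 r4=1
PC=6  or   r1, r4, r0        | r0=0 r1=1 r2=3 r3=1 r4=1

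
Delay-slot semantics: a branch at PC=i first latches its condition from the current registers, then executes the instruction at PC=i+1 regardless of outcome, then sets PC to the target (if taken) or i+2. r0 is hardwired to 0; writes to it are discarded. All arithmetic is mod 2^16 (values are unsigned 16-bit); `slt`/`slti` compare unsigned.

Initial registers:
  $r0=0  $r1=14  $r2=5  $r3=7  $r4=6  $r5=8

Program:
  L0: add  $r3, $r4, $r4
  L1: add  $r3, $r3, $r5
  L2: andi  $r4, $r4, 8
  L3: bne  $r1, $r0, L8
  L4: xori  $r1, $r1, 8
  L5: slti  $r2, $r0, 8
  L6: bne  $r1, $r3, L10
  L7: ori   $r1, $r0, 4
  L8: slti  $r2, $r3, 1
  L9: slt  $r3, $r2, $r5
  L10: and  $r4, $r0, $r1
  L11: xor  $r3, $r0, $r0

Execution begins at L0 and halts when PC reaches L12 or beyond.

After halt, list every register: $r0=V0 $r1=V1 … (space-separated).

$r0=0 $r1=6 $r2=0 $r3=0 $r4=0 $r5=8

PC=0  add  $r3, $r4, $r4     | $r0=0 $r1=14 $r2=5 $r3=12 $r4=6 $r5=8
PC=1  add  $r3, $r3, $r5     | $r0=0 $r1=14 $r2=5 $r3=20 $r4=6 $r5=8
PC=2  andi  $r4, $r4, 8      | $r0=0 $r1=14 $r2=5 $r3=20 $r4=0 $r5=8
PC=3  bne  $r1, $r0, L8      | $r0=0 $r1=14 $r2=5 $r3=20 $r4=0 $r5=8  [TAKEN]
PC=4  xori  $r1, $r1, 8      | $r0=0 $r1=6 $r2=5 $r3=20 $r4=0 $r5=8
PC=8  slti  $r2, $r3, 1      | $r0=0 $r1=6 $r2=0 $r3=20 $r4=0 $r5=8
PC=9  slt  $r3, $r2, $r5     | $r0=0 $r1=6 $r2=0 $r3=1 $r4=0 $r5=8
PC=10 and  $r4, $r0, $r1     | $r0=0 $r1=6 $r2=0 $r3=1 $r4=0 $r5=8
PC=11 xor  $r3, $r0, $r0     | $r0=0 $r1=6 $r2=0 $r3=0 $r4=0 $r5=8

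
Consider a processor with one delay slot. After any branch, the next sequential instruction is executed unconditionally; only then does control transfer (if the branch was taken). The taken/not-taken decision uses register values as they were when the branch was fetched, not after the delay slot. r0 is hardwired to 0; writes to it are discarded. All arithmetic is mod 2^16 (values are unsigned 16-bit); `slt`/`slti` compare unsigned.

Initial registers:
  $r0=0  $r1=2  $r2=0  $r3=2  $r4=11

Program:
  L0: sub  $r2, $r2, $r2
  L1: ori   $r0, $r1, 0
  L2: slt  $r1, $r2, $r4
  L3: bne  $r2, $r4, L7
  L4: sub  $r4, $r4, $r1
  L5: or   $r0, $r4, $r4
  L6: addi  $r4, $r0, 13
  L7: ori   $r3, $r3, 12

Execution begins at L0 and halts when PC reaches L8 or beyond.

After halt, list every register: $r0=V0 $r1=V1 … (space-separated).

  step pc=0: sub  $r2, $r2, $r2  regs=(0,2,0,2,11)
  step pc=1: ori   $r0, $r1, 0  regs=(0,2,0,2,11)
  step pc=2: slt  $r1, $r2, $r4  regs=(0,1,0,2,11)
  step pc=3: bne  $r2, $r4, L7  cond=T  regs=(0,1,0,2,11)
  step pc=4: sub  $r4, $r4, $r1  regs=(0,1,0,2,10)
  step pc=7: ori   $r3, $r3, 12  regs=(0,1,0,14,10)

$r0=0 $r1=1 $r2=0 $r3=14 $r4=10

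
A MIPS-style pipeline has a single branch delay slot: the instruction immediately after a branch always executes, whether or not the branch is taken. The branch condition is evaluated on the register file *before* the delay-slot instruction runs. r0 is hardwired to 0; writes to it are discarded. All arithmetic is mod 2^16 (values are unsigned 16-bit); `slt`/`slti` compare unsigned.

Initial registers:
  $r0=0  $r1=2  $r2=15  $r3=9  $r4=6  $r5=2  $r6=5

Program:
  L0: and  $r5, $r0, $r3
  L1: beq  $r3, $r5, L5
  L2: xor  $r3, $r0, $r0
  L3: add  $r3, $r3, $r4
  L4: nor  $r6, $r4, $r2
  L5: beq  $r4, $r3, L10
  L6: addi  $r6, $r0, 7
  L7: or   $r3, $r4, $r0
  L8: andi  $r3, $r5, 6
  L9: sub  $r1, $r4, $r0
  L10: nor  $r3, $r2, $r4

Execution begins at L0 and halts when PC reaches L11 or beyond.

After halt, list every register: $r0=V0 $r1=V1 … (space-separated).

#0 and  $r5, $r0, $r3 ; 0/2/15/9/6/0/5
#1 beq  $r3, $r5, L5 ; 0/2/15/9/6/0/5 ; →fallthru
#2 xor  $r3, $r0, $r0 ; 0/2/15/0/6/0/5
#3 add  $r3, $r3, $r4 ; 0/2/15/6/6/0/5
#4 nor  $r6, $r4, $r2 ; 0/2/15/6/6/0/65520
#5 beq  $r4, $r3, L10 ; 0/2/15/6/6/0/65520 ; →target
#6 addi  $r6, $r0, 7 ; 0/2/15/6/6/0/7
#10 nor  $r3, $r2, $r4 ; 0/2/15/65520/6/0/7

$r0=0 $r1=2 $r2=15 $r3=65520 $r4=6 $r5=0 $r6=7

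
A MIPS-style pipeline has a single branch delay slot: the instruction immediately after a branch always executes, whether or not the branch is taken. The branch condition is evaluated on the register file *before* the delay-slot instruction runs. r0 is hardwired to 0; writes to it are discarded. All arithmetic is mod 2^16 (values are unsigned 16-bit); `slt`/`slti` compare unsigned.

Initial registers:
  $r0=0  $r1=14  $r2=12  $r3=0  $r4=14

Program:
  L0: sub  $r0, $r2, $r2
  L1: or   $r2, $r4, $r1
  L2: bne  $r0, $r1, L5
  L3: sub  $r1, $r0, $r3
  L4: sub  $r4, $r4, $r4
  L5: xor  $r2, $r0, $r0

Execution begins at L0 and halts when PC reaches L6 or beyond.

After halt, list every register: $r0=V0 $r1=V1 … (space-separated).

$r0=0 $r1=0 $r2=0 $r3=0 $r4=14

#0 sub  $r0, $r2, $r2 ; 0/14/12/0/14
#1 or   $r2, $r4, $r1 ; 0/14/14/0/14
#2 bne  $r0, $r1, L5 ; 0/14/14/0/14 ; →target
#3 sub  $r1, $r0, $r3 ; 0/0/14/0/14
#5 xor  $r2, $r0, $r0 ; 0/0/0/0/14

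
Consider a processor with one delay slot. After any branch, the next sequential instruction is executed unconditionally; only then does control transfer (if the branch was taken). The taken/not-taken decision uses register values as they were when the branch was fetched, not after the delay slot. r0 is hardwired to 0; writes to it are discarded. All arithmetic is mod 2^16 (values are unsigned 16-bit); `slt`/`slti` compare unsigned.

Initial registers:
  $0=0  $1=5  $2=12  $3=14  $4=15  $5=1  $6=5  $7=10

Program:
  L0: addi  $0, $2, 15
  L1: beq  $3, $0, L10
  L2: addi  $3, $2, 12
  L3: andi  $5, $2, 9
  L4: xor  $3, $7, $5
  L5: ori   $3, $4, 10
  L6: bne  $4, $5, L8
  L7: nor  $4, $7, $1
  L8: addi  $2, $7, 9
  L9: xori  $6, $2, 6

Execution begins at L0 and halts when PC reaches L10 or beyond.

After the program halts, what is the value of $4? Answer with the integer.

  step pc=0: addi  $0, $2, 15  regs=(0,5,12,14,15,1,5,10)
  step pc=1: beq  $3, $0, L10  cond=F  regs=(0,5,12,14,15,1,5,10)
  step pc=2: addi  $3, $2, 12  regs=(0,5,12,24,15,1,5,10)
  step pc=3: andi  $5, $2, 9  regs=(0,5,12,24,15,8,5,10)
  step pc=4: xor  $3, $7, $5  regs=(0,5,12,2,15,8,5,10)
  step pc=5: ori   $3, $4, 10  regs=(0,5,12,15,15,8,5,10)
  step pc=6: bne  $4, $5, L8  cond=T  regs=(0,5,12,15,15,8,5,10)
  step pc=7: nor  $4, $7, $1  regs=(0,5,12,15,65520,8,5,10)
  step pc=8: addi  $2, $7, 9  regs=(0,5,19,15,65520,8,5,10)
  step pc=9: xori  $6, $2, 6  regs=(0,5,19,15,65520,8,21,10)

65520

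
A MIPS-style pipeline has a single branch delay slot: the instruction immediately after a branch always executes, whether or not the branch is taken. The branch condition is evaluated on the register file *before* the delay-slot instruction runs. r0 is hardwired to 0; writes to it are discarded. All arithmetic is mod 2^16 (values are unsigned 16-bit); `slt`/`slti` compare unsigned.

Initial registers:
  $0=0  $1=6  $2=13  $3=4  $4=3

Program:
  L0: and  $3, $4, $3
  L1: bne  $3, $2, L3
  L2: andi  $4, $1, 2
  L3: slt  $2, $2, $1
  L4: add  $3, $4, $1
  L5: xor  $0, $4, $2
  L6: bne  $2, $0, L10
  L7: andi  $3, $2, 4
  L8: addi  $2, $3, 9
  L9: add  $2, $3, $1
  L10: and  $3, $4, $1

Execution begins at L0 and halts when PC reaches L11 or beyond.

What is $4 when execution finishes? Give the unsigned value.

2

[0] and  $3, $4, $3  →  {$0:0, $1:6, $2:13, $3:0, $4:3}
[1] bne  $3, $2, L3  →  {$0:0, $1:6, $2:13, $3:0, $4:3}  ⟨branch taken⟩
[2] andi  $4, $1, 2  →  {$0:0, $1:6, $2:13, $3:0, $4:2}
[3] slt  $2, $2, $1  →  {$0:0, $1:6, $2:0, $3:0, $4:2}
[4] add  $3, $4, $1  →  {$0:0, $1:6, $2:0, $3:8, $4:2}
[5] xor  $0, $4, $2  →  {$0:0, $1:6, $2:0, $3:8, $4:2}
[6] bne  $2, $0, L10  →  {$0:0, $1:6, $2:0, $3:8, $4:2}  ⟨branch fallthrough⟩
[7] andi  $3, $2, 4  →  {$0:0, $1:6, $2:0, $3:0, $4:2}
[8] addi  $2, $3, 9  →  {$0:0, $1:6, $2:9, $3:0, $4:2}
[9] add  $2, $3, $1  →  {$0:0, $1:6, $2:6, $3:0, $4:2}
[10] and  $3, $4, $1  →  {$0:0, $1:6, $2:6, $3:2, $4:2}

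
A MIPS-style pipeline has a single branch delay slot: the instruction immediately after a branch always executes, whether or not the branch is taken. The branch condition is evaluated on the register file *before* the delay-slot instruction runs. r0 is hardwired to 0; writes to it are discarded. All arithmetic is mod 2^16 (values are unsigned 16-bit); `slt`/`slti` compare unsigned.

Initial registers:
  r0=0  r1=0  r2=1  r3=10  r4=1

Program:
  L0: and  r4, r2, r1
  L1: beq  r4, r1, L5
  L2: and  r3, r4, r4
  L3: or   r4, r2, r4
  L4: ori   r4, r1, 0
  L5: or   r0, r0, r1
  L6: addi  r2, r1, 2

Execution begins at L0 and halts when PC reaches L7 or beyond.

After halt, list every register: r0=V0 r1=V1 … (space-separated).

r0=0 r1=0 r2=2 r3=0 r4=0

[0] and  r4, r2, r1  →  {r0:0, r1:0, r2:1, r3:10, r4:0}
[1] beq  r4, r1, L5  →  {r0:0, r1:0, r2:1, r3:10, r4:0}  ⟨branch taken⟩
[2] and  r3, r4, r4  →  {r0:0, r1:0, r2:1, r3:0, r4:0}
[5] or   r0, r0, r1  →  {r0:0, r1:0, r2:1, r3:0, r4:0}
[6] addi  r2, r1, 2  →  {r0:0, r1:0, r2:2, r3:0, r4:0}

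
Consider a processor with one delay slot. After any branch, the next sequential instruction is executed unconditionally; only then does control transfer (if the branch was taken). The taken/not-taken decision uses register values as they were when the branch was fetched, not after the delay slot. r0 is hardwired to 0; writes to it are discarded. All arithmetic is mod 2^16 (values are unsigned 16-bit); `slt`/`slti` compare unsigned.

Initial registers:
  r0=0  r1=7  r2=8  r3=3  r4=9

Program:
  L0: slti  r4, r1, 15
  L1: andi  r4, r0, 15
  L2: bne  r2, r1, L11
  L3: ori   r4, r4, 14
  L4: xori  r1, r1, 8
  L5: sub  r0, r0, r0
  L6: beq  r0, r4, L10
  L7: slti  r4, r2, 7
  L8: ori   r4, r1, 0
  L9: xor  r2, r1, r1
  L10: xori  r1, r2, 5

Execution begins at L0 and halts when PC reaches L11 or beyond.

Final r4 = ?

#0 slti  r4, r1, 15 ; 0/7/8/3/1
#1 andi  r4, r0, 15 ; 0/7/8/3/0
#2 bne  r2, r1, L11 ; 0/7/8/3/0 ; →target
#3 ori   r4, r4, 14 ; 0/7/8/3/14

14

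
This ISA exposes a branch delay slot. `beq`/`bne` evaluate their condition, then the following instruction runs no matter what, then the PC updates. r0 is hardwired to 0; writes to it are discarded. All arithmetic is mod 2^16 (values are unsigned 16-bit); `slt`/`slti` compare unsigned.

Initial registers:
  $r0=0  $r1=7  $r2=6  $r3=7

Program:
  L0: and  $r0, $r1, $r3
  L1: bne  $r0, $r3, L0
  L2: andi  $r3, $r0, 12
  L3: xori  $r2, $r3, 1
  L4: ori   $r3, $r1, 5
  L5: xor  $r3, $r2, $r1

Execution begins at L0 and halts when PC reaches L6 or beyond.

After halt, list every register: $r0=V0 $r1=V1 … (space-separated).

PC=0  and  $r0, $r1, $r3     | $r0=0 $r1=7 $r2=6 $r3=7
PC=1  bne  $r0, $r3, L0      | $r0=0 $r1=7 $r2=6 $r3=7  [TAKEN]
PC=2  andi  $r3, $r0, 12     | $r0=0 $r1=7 $r2=6 $r3=0
PC=0  and  $r0, $r1, $r3     | $r0=0 $r1=7 $r2=6 $r3=0
PC=1  bne  $r0, $r3, L0      | $r0=0 $r1=7 $r2=6 $r3=0  [not taken]
PC=2  andi  $r3, $r0, 12     | $r0=0 $r1=7 $r2=6 $r3=0
PC=3  xori  $r2, $r3, 1      | $r0=0 $r1=7 $r2=1 $r3=0
PC=4  ori   $r3, $r1, 5      | $r0=0 $r1=7 $r2=1 $r3=7
PC=5  xor  $r3, $r2, $r1     | $r0=0 $r1=7 $r2=1 $r3=6

$r0=0 $r1=7 $r2=1 $r3=6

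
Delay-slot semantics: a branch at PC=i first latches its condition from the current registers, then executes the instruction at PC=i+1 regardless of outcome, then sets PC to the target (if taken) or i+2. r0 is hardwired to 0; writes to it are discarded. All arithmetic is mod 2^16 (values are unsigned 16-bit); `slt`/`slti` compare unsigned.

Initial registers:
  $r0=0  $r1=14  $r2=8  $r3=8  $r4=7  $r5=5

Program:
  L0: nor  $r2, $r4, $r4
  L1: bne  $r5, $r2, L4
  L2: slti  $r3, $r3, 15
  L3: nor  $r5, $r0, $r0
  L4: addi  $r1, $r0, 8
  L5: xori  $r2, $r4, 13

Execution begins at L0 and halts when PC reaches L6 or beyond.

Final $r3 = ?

1

#0 nor  $r2, $r4, $r4 ; 0/14/65528/8/7/5
#1 bne  $r5, $r2, L4 ; 0/14/65528/8/7/5 ; →target
#2 slti  $r3, $r3, 15 ; 0/14/65528/1/7/5
#4 addi  $r1, $r0, 8 ; 0/8/65528/1/7/5
#5 xori  $r2, $r4, 13 ; 0/8/10/1/7/5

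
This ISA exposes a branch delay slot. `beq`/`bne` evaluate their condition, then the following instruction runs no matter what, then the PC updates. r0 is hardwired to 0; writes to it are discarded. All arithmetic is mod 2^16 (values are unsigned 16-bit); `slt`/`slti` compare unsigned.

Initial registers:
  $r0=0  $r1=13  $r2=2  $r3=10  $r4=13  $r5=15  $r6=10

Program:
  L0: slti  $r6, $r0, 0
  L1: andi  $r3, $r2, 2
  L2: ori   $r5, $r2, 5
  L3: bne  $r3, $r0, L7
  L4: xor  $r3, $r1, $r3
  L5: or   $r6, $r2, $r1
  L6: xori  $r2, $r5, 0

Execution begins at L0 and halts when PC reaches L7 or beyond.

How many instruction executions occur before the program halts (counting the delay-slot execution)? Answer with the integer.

[0] slti  $r6, $r0, 0  →  {$r0:0, $r1:13, $r2:2, $r3:10, $r4:13, $r5:15, $r6:0}
[1] andi  $r3, $r2, 2  →  {$r0:0, $r1:13, $r2:2, $r3:2, $r4:13, $r5:15, $r6:0}
[2] ori   $r5, $r2, 5  →  {$r0:0, $r1:13, $r2:2, $r3:2, $r4:13, $r5:7, $r6:0}
[3] bne  $r3, $r0, L7  →  {$r0:0, $r1:13, $r2:2, $r3:2, $r4:13, $r5:7, $r6:0}  ⟨branch taken⟩
[4] xor  $r3, $r1, $r3  →  {$r0:0, $r1:13, $r2:2, $r3:15, $r4:13, $r5:7, $r6:0}

5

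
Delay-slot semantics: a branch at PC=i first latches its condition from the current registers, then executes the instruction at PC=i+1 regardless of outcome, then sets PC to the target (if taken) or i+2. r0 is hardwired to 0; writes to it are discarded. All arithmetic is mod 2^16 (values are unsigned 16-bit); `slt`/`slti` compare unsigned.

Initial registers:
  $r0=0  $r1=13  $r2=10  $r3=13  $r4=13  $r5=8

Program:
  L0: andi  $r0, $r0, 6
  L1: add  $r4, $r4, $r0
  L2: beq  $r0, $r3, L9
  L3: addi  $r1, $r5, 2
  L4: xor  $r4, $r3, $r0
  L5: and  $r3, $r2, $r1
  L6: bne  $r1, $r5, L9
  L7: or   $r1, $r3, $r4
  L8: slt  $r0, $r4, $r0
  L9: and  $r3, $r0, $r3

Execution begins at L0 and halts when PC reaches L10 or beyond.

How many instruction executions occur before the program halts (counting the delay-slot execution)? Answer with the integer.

9

PC=0  andi  $r0, $r0, 6      | $r0=0 $r1=13 $r2=10 $r3=13 $r4=13 $r5=8
PC=1  add  $r4, $r4, $r0     | $r0=0 $r1=13 $r2=10 $r3=13 $r4=13 $r5=8
PC=2  beq  $r0, $r3, L9      | $r0=0 $r1=13 $r2=10 $r3=13 $r4=13 $r5=8  [not taken]
PC=3  addi  $r1, $r5, 2      | $r0=0 $r1=10 $r2=10 $r3=13 $r4=13 $r5=8
PC=4  xor  $r4, $r3, $r0     | $r0=0 $r1=10 $r2=10 $r3=13 $r4=13 $r5=8
PC=5  and  $r3, $r2, $r1     | $r0=0 $r1=10 $r2=10 $r3=10 $r4=13 $r5=8
PC=6  bne  $r1, $r5, L9      | $r0=0 $r1=10 $r2=10 $r3=10 $r4=13 $r5=8  [TAKEN]
PC=7  or   $r1, $r3, $r4     | $r0=0 $r1=15 $r2=10 $r3=10 $r4=13 $r5=8
PC=9  and  $r3, $r0, $r3     | $r0=0 $r1=15 $r2=10 $r3=0 $r4=13 $r5=8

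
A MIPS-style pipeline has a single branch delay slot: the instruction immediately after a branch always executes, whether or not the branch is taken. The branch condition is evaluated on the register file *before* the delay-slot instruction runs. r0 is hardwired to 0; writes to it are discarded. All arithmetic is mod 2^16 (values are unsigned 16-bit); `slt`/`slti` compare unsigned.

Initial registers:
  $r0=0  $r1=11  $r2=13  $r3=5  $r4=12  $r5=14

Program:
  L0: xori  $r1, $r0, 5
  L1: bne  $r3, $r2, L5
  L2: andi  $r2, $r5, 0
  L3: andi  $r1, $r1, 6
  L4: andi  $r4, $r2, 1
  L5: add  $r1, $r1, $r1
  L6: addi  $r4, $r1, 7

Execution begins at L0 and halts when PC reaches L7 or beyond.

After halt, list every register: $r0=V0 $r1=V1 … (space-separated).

  step pc=0: xori  $r1, $r0, 5  regs=(0,5,13,5,12,14)
  step pc=1: bne  $r3, $r2, L5  cond=T  regs=(0,5,13,5,12,14)
  step pc=2: andi  $r2, $r5, 0  regs=(0,5,0,5,12,14)
  step pc=5: add  $r1, $r1, $r1  regs=(0,10,0,5,12,14)
  step pc=6: addi  $r4, $r1, 7  regs=(0,10,0,5,17,14)

$r0=0 $r1=10 $r2=0 $r3=5 $r4=17 $r5=14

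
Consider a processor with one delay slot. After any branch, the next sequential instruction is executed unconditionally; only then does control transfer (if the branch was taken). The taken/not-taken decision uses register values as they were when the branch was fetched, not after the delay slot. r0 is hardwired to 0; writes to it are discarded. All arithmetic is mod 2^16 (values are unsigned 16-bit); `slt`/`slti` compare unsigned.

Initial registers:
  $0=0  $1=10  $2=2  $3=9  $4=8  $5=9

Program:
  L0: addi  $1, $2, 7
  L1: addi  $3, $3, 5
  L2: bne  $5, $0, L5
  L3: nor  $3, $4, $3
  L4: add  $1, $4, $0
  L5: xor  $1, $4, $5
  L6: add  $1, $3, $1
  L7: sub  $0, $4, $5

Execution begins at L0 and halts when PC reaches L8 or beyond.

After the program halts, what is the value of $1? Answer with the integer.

  step pc=0: addi  $1, $2, 7  regs=(0,9,2,9,8,9)
  step pc=1: addi  $3, $3, 5  regs=(0,9,2,14,8,9)
  step pc=2: bne  $5, $0, L5  cond=T  regs=(0,9,2,14,8,9)
  step pc=3: nor  $3, $4, $3  regs=(0,9,2,65521,8,9)
  step pc=5: xor  $1, $4, $5  regs=(0,1,2,65521,8,9)
  step pc=6: add  $1, $3, $1  regs=(0,65522,2,65521,8,9)
  step pc=7: sub  $0, $4, $5  regs=(0,65522,2,65521,8,9)

65522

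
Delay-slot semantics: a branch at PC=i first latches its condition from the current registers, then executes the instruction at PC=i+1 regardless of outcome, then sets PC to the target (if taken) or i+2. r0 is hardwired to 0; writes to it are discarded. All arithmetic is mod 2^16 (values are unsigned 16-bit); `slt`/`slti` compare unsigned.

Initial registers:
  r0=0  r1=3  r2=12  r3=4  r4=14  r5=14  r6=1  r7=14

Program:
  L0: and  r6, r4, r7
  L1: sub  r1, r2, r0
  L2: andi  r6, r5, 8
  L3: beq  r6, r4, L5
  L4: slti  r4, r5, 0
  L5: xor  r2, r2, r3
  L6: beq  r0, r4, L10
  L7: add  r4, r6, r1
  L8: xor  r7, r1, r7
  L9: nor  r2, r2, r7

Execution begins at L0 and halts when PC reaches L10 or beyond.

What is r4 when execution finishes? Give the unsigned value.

[0] and  r6, r4, r7  →  {r0:0, r1:3, r2:12, r3:4, r4:14, r5:14, r6:14, r7:14}
[1] sub  r1, r2, r0  →  {r0:0, r1:12, r2:12, r3:4, r4:14, r5:14, r6:14, r7:14}
[2] andi  r6, r5, 8  →  {r0:0, r1:12, r2:12, r3:4, r4:14, r5:14, r6:8, r7:14}
[3] beq  r6, r4, L5  →  {r0:0, r1:12, r2:12, r3:4, r4:14, r5:14, r6:8, r7:14}  ⟨branch fallthrough⟩
[4] slti  r4, r5, 0  →  {r0:0, r1:12, r2:12, r3:4, r4:0, r5:14, r6:8, r7:14}
[5] xor  r2, r2, r3  →  {r0:0, r1:12, r2:8, r3:4, r4:0, r5:14, r6:8, r7:14}
[6] beq  r0, r4, L10  →  {r0:0, r1:12, r2:8, r3:4, r4:0, r5:14, r6:8, r7:14}  ⟨branch taken⟩
[7] add  r4, r6, r1  →  {r0:0, r1:12, r2:8, r3:4, r4:20, r5:14, r6:8, r7:14}

20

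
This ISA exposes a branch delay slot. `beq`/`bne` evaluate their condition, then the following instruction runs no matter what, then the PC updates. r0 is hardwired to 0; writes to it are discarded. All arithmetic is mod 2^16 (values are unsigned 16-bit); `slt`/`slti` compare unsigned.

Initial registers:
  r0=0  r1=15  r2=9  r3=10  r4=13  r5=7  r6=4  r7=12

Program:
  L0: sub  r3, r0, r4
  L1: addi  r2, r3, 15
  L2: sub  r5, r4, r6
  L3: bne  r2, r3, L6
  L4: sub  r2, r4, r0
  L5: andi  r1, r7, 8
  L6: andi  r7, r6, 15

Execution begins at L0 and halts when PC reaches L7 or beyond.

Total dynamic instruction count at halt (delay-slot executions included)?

#0 sub  r3, r0, r4 ; 0/15/9/65523/13/7/4/12
#1 addi  r2, r3, 15 ; 0/15/2/65523/13/7/4/12
#2 sub  r5, r4, r6 ; 0/15/2/65523/13/9/4/12
#3 bne  r2, r3, L6 ; 0/15/2/65523/13/9/4/12 ; →target
#4 sub  r2, r4, r0 ; 0/15/13/65523/13/9/4/12
#6 andi  r7, r6, 15 ; 0/15/13/65523/13/9/4/4

6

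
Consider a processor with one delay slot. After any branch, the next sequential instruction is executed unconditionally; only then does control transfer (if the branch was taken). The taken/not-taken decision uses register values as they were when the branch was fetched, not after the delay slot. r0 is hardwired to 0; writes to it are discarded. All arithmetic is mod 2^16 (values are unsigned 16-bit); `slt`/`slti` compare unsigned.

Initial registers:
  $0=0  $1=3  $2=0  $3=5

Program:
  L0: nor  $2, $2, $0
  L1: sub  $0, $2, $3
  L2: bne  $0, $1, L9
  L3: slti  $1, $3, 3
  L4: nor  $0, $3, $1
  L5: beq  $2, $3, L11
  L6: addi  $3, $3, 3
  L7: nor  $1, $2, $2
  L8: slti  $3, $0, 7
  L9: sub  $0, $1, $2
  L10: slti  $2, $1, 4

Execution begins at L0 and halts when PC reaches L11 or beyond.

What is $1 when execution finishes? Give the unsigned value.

0

  step pc=0: nor  $2, $2, $0  regs=(0,3,65535,5)
  step pc=1: sub  $0, $2, $3  regs=(0,3,65535,5)
  step pc=2: bne  $0, $1, L9  cond=T  regs=(0,3,65535,5)
  step pc=3: slti  $1, $3, 3  regs=(0,0,65535,5)
  step pc=9: sub  $0, $1, $2  regs=(0,0,65535,5)
  step pc=10: slti  $2, $1, 4  regs=(0,0,1,5)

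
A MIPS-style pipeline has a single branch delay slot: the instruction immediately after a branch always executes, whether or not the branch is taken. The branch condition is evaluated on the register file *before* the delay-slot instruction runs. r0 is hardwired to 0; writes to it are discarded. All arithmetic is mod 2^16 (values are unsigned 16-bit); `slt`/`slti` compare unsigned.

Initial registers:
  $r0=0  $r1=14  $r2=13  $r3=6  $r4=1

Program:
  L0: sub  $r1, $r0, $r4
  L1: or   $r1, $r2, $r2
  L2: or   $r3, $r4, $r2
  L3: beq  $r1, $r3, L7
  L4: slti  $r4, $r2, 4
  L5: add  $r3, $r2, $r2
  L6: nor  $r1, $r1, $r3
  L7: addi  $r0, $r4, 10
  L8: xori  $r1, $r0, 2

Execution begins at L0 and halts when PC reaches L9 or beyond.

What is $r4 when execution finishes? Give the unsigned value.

0

PC=0  sub  $r1, $r0, $r4     | $r0=0 $r1=65535 $r2=13 $r3=6 $r4=1
PC=1  or   $r1, $r2, $r2     | $r0=0 $r1=13 $r2=13 $r3=6 $r4=1
PC=2  or   $r3, $r4, $r2     | $r0=0 $r1=13 $r2=13 $r3=13 $r4=1
PC=3  beq  $r1, $r3, L7      | $r0=0 $r1=13 $r2=13 $r3=13 $r4=1  [TAKEN]
PC=4  slti  $r4, $r2, 4      | $r0=0 $r1=13 $r2=13 $r3=13 $r4=0
PC=7  addi  $r0, $r4, 10     | $r0=0 $r1=13 $r2=13 $r3=13 $r4=0
PC=8  xori  $r1, $r0, 2      | $r0=0 $r1=2 $r2=13 $r3=13 $r4=0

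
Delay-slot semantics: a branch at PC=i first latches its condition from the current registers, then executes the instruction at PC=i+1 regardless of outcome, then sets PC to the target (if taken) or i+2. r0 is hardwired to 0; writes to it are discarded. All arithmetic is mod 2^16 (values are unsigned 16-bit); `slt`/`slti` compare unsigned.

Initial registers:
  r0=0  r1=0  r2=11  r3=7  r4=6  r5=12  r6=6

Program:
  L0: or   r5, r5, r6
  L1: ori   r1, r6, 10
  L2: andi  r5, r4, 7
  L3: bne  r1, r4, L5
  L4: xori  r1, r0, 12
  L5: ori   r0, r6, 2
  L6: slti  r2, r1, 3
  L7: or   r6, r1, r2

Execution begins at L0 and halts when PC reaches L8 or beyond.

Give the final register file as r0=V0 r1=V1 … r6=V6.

#0 or   r5, r5, r6 ; 0/0/11/7/6/14/6
#1 ori   r1, r6, 10 ; 0/14/11/7/6/14/6
#2 andi  r5, r4, 7 ; 0/14/11/7/6/6/6
#3 bne  r1, r4, L5 ; 0/14/11/7/6/6/6 ; →target
#4 xori  r1, r0, 12 ; 0/12/11/7/6/6/6
#5 ori   r0, r6, 2 ; 0/12/11/7/6/6/6
#6 slti  r2, r1, 3 ; 0/12/0/7/6/6/6
#7 or   r6, r1, r2 ; 0/12/0/7/6/6/12

r0=0 r1=12 r2=0 r3=7 r4=6 r5=6 r6=12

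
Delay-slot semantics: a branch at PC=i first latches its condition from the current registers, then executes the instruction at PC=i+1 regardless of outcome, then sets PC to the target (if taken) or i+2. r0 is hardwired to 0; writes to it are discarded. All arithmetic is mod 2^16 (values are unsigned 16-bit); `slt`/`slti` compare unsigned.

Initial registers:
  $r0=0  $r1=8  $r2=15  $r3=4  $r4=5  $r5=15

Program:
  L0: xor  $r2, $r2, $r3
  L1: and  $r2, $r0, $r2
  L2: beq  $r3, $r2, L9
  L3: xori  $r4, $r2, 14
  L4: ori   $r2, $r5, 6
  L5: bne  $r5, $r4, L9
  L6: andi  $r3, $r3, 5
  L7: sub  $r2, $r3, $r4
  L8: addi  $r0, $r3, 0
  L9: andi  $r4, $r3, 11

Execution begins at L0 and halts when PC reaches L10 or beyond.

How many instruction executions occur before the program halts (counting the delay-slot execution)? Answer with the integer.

8

  step pc=0: xor  $r2, $r2, $r3  regs=(0,8,11,4,5,15)
  step pc=1: and  $r2, $r0, $r2  regs=(0,8,0,4,5,15)
  step pc=2: beq  $r3, $r2, L9  cond=F  regs=(0,8,0,4,5,15)
  step pc=3: xori  $r4, $r2, 14  regs=(0,8,0,4,14,15)
  step pc=4: ori   $r2, $r5, 6  regs=(0,8,15,4,14,15)
  step pc=5: bne  $r5, $r4, L9  cond=T  regs=(0,8,15,4,14,15)
  step pc=6: andi  $r3, $r3, 5  regs=(0,8,15,4,14,15)
  step pc=9: andi  $r4, $r3, 11  regs=(0,8,15,4,0,15)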